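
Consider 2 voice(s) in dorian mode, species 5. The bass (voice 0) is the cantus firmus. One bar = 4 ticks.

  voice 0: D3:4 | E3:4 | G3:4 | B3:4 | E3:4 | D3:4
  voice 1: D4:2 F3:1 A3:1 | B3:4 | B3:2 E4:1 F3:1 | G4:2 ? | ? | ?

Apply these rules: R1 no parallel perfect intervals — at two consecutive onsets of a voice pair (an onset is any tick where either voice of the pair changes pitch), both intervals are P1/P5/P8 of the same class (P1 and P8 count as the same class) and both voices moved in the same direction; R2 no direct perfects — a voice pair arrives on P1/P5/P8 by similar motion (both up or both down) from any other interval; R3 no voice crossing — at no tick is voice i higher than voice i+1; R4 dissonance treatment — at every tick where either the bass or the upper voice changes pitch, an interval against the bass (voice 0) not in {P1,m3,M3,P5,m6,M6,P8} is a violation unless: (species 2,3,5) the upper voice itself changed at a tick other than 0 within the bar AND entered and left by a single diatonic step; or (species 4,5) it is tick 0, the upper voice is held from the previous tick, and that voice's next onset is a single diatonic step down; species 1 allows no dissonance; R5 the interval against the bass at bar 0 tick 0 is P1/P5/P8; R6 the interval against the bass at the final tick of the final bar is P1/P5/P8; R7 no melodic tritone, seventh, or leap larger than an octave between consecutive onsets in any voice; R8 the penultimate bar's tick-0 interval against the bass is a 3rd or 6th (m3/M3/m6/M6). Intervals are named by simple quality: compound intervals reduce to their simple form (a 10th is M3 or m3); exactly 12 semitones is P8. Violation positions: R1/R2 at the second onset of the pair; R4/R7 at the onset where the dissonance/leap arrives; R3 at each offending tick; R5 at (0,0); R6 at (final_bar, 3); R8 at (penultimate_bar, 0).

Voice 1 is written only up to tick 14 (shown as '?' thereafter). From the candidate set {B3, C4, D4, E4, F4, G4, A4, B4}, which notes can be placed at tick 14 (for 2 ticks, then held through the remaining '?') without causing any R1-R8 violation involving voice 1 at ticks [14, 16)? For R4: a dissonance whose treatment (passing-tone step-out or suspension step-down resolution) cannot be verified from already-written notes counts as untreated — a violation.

B3: legal
C4: violates R4
D4: legal
E4: violates R4
F4: violates R4
G4: legal
A4: violates R4
B4: legal

{B3, B4, D4, G4}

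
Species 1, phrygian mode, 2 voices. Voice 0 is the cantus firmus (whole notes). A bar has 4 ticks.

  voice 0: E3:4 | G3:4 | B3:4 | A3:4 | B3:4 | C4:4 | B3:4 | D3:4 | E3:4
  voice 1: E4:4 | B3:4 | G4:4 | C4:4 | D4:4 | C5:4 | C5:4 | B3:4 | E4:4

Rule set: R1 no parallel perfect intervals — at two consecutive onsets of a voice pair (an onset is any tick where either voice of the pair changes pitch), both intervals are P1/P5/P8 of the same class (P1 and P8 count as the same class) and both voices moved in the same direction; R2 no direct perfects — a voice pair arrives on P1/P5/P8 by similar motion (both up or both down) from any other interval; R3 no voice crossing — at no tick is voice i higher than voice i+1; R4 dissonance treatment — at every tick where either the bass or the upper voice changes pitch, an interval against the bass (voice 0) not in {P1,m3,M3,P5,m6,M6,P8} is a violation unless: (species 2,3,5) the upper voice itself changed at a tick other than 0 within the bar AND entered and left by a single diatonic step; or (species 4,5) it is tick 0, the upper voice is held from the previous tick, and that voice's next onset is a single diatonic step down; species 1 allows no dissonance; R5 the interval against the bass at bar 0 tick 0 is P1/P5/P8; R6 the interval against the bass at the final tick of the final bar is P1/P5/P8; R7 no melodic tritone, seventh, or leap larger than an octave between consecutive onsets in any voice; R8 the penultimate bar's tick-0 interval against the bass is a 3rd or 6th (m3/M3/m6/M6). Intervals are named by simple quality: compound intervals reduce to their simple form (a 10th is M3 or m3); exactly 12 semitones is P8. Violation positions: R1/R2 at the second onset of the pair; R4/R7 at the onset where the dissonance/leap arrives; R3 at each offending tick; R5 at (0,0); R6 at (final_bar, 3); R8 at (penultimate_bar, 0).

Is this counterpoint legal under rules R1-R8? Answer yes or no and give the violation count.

No (5 violations)

bar 0: v0=E3 v1=E4 (P8)
bar 1: v0=G3 v1=B3 (M3)
bar 2: v0=B3 v1=G4 (m6)
bar 3: v0=A3 v1=C4 (m3)
bar 4: v0=B3 v1=D4 (m3)
bar 5: v0=C4 v1=C5 (P8)
bar 6: v0=B3 v1=C5 (m2)
bar 7: v0=D3 v1=B3 (M6)
bar 8: v0=E3 v1=E4 (P8)
  R2 @ bar5.0: B3/D4 m3 -> C4/C5 P8 similar
  R7 @ bar5.0: D4->C5 leap 10st
  R4 @ bar6.0: B3/C5 m2 untreated
  R7 @ bar7.0: C5->B3 leap 13st
  R2 @ bar8.0: D3/B3 M6 -> E3/E4 P8 similar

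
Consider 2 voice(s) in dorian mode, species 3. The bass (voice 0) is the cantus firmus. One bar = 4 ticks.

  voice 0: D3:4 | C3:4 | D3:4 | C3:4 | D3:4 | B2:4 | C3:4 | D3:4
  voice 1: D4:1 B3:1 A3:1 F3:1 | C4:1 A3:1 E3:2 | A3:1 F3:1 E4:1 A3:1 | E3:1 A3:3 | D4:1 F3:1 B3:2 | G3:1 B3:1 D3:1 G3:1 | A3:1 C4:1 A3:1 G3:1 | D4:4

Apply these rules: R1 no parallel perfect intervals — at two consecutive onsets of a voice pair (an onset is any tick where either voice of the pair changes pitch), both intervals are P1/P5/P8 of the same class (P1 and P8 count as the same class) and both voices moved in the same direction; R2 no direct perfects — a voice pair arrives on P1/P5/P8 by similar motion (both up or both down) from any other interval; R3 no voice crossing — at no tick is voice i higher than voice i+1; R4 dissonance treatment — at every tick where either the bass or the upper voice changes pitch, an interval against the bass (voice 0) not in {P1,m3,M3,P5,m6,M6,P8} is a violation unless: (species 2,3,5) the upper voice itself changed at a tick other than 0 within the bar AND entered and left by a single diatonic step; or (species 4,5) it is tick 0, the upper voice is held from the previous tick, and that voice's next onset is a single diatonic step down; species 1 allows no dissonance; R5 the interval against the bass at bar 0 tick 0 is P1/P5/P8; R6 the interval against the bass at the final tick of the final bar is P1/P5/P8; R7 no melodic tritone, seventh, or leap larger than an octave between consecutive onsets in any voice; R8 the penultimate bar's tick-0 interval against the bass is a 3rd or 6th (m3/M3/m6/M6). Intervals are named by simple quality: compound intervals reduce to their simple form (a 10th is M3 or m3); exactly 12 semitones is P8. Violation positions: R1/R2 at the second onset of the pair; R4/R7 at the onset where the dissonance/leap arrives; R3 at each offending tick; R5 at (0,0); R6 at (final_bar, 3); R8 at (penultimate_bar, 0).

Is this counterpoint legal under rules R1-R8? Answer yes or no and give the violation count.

No (6 violations)

bar 0: v0=D3 v1=D4 (P8)
bar 1: v0=C3 v1=C4 (P8)
bar 2: v0=D3 v1=A3 (P5)
bar 3: v0=C3 v1=E3 (M3)
bar 4: v0=D3 v1=D4 (P8)
bar 5: v0=B2 v1=G3 (m6)
bar 6: v0=C3 v1=A3 (M6)
bar 7: v0=D3 v1=D4 (P8)
  R2 @ bar2.0: C3/E3 M3 -> D3/A3 P5 similar
  R4 @ bar2.2: D3/E4 M2 untreated
  R7 @ bar2.2: F3->E4 leap 11st
  R2 @ bar4.0: C3/A3 M6 -> D3/D4 P8 similar
  R7 @ bar4.2: F3->B3 leap 6st
  R2 @ bar7.0: C3/G3 P5 -> D3/D4 P8 similar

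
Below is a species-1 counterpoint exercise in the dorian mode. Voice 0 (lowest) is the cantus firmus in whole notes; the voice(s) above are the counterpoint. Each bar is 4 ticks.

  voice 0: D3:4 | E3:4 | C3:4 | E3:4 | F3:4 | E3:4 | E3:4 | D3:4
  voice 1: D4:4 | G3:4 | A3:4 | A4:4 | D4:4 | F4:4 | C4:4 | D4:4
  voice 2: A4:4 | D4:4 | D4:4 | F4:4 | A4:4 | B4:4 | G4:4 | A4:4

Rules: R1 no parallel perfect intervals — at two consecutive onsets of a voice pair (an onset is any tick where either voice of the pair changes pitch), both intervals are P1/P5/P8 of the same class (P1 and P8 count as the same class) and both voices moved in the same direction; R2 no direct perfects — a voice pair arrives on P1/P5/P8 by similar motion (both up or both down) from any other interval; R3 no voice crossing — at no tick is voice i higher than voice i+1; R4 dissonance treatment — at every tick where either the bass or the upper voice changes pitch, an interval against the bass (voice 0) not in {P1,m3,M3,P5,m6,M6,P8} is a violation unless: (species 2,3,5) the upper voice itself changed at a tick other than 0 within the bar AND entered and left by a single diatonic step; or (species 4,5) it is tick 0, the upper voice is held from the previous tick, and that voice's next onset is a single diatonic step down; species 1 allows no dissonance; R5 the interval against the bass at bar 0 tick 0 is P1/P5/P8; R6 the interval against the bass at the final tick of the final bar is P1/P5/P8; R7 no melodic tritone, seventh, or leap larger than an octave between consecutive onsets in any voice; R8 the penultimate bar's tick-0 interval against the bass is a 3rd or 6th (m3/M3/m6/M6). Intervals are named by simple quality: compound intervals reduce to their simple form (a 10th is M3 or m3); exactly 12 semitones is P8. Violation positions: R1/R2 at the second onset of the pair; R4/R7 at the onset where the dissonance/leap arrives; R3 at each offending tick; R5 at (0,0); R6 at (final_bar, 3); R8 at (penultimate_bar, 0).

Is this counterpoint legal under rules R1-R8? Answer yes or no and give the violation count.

No (12 violations)

bar 0: v0=D3 v1=D4 v2=A4 (P5)
bar 1: v0=E3 v1=G3 v2=D4 (m7)
bar 2: v0=C3 v1=A3 v2=D4 (M2)
bar 3: v0=E3 v1=A4 v2=F4 (m2)
bar 4: v0=F3 v1=D4 v2=A4 (M3)
bar 5: v0=E3 v1=F4 v2=B4 (P5)
bar 6: v0=E3 v1=C4 v2=G4 (m3)
bar 7: v0=D3 v1=D4 v2=A4 (P5)
  R1 @ bar1.0: D4/A4 P5 -> G3/D4 P5 similar
  R4 @ bar1.0: E3/D4 m7 untreated
  R4 @ bar2.0: C3/D4 M2 untreated
  R3 @ bar3.0: A4 above F4
  R4 @ bar3.0: E3/A4 P4 untreated
  R4 @ bar3.0: E3/F4 m2 untreated
  R3 @ bar3.1: A4 above F4
  R3 @ bar3.2: A4 above F4
  R3 @ bar3.3: A4 above F4
  R4 @ bar5.0: E3/F4 m2 untreated
  R2 @ bar6.0: F4/B4 TT -> C4/G4 P5 similar
  R1 @ bar7.0: C4/G4 P5 -> D4/A4 P5 similar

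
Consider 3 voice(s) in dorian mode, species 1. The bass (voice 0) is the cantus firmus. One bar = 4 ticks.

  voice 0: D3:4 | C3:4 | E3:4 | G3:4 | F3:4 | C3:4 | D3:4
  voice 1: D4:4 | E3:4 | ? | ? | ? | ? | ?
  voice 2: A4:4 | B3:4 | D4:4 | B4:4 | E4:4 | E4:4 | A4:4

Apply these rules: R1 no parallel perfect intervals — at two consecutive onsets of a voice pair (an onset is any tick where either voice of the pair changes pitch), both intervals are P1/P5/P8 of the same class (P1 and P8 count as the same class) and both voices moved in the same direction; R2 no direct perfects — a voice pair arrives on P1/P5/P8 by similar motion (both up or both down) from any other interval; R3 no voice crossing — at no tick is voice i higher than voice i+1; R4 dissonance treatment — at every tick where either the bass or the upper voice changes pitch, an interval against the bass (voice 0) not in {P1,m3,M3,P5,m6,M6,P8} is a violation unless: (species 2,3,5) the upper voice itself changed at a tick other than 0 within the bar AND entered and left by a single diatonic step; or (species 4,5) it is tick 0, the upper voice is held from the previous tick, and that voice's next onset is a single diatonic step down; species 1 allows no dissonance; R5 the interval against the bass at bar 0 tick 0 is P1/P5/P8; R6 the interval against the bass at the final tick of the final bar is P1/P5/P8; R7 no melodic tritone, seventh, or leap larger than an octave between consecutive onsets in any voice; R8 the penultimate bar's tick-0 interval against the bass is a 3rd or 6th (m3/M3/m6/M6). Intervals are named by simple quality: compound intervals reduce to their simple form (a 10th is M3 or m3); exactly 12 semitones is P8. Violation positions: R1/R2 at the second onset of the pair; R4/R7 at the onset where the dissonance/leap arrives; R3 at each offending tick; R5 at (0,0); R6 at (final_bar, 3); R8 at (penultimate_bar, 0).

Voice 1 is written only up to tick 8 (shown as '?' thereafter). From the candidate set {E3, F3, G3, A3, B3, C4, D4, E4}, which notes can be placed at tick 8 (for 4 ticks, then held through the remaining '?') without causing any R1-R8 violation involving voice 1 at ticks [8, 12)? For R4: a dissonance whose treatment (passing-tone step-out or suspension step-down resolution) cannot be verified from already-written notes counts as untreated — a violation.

E3: legal
F3: violates R4
G3: violates R1
A3: violates R4
B3: violates R2
C4: legal
D4: violates R2,R4,R7
E4: violates R2,R3

{C4, E3}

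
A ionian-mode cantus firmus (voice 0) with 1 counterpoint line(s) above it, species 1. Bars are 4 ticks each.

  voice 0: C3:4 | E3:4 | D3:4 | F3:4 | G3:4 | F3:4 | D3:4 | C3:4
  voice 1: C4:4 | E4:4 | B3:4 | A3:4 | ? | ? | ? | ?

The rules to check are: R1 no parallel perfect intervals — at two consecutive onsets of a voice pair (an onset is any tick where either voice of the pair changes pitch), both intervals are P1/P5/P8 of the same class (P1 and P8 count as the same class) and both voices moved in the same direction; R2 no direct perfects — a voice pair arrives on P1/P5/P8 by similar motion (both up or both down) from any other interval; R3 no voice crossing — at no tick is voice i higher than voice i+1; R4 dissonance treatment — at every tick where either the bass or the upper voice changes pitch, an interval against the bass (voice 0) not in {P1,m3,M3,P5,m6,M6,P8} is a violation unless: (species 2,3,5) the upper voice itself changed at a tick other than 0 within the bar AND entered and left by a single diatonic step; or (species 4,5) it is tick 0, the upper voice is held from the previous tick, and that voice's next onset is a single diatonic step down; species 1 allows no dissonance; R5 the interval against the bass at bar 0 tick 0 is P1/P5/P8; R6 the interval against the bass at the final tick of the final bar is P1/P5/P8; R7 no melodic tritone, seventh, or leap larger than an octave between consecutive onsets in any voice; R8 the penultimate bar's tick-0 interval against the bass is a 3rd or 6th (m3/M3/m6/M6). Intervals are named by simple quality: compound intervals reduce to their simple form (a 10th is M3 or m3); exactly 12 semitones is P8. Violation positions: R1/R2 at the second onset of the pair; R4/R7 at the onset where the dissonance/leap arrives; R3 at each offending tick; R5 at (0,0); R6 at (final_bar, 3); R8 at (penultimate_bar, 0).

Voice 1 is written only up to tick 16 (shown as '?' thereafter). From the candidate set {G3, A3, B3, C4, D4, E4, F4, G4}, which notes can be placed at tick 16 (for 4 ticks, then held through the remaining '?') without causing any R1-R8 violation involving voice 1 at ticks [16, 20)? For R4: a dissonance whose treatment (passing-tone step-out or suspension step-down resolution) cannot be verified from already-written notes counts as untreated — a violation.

G3: legal
A3: violates R4
B3: legal
C4: violates R4
D4: violates R2
E4: legal
F4: violates R4
G4: violates R2,R7

{B3, E4, G3}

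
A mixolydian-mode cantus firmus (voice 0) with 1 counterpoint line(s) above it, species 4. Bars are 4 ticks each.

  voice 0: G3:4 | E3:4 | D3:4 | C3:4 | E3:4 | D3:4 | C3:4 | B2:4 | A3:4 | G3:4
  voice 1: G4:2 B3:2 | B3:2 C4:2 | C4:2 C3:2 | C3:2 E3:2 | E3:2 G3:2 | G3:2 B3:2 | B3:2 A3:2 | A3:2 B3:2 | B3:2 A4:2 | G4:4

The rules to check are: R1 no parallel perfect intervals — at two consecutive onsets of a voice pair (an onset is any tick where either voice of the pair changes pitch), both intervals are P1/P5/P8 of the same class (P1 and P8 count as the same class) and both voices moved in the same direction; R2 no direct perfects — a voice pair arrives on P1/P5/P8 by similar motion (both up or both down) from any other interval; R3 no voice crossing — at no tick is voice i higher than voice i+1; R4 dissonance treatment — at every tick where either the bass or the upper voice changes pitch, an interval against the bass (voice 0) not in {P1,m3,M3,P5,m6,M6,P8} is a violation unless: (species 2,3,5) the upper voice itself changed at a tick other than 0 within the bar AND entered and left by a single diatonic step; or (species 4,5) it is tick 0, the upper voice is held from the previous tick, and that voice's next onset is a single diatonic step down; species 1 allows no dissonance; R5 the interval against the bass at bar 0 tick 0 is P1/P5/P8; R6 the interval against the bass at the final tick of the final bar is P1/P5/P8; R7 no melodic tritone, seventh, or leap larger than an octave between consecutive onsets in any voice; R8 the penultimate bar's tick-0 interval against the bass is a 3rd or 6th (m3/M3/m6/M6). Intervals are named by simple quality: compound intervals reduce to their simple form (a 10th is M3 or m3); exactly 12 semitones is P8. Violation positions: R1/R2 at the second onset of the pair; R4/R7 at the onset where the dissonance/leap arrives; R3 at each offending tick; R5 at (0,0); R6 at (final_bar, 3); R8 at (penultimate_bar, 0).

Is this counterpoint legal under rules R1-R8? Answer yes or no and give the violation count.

bar 0: v0=G3 v1=G4 (P8)
bar 1: v0=E3 v1=B3 (P5)
bar 2: v0=D3 v1=C4 (m7)
bar 3: v0=C3 v1=C3 (P1)
bar 4: v0=E3 v1=E3 (P1)
bar 5: v0=D3 v1=G3 (P4)
bar 6: v0=C3 v1=B3 (M7)
bar 7: v0=B2 v1=A3 (m7)
bar 8: v0=A3 v1=B3 (M2)
bar 9: v0=G3 v1=G4 (P8)
  R4 @ bar2.0: D3/C4 m7 untreated
  R3 @ bar2.2: D3 above C3
  R4 @ bar2.2: D3/C3 M2 untreated
  R3 @ bar2.3: D3 above C3
  R4 @ bar5.0: D3/G3 P4 untreated
  R4 @ bar7.0: B2/A3 m7 untreated
  R4 @ bar8.0: A3/B3 M2 untreated
  R7 @ bar8.0: B2->A3 leap 10st
  R8 @ bar8.0: penult M2 not 3rd/6th
  R7 @ bar8.2: B3->A4 leap 10st
  R1 @ bar9.0: A3/A4 P8 -> G3/G4 P8 similar

No (11 violations)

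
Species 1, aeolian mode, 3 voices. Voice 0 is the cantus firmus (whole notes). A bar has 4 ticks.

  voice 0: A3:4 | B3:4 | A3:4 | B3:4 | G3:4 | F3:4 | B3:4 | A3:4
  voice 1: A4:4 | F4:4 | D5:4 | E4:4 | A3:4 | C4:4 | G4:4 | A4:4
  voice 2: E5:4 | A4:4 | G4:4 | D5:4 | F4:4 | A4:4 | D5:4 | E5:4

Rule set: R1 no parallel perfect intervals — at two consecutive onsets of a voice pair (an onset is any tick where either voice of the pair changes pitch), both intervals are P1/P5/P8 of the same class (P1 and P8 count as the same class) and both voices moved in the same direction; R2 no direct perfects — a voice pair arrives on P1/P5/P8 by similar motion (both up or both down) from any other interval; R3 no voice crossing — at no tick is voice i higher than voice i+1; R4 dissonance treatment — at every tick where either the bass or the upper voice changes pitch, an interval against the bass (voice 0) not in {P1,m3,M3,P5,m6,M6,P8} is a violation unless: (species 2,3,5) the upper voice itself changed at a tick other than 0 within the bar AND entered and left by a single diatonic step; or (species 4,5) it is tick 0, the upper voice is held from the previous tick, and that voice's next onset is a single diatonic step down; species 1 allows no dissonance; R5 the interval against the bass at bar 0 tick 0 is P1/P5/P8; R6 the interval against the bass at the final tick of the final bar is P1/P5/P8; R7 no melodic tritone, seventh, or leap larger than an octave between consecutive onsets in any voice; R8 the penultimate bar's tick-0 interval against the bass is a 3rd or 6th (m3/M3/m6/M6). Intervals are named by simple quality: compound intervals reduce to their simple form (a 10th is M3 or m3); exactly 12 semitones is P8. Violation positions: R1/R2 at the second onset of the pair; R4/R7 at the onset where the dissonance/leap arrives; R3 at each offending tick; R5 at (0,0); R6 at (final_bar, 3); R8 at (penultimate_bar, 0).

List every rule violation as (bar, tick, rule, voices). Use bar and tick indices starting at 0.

bar 0: v0=A3 v1=A4 v2=E5 downbeat P5
bar 1: v0=B3 v1=F4 v2=A4 downbeat m7
bar 2: v0=A3 v1=D5 v2=G4 downbeat m7
bar 3: v0=B3 v1=E4 v2=D5 downbeat m3
bar 4: v0=G3 v1=A3 v2=F4 downbeat m7
bar 5: v0=F3 v1=C4 v2=A4 downbeat M3
bar 6: v0=B3 v1=G4 v2=D5 downbeat m3
bar 7: v0=A3 v1=A4 v2=E5 downbeat P5
  -> R4 @ bar 1 tick 0 v(0, 1): B3/F4 TT untreated
  -> R4 @ bar 1 tick 0 v(0, 2): B3/A4 m7 untreated
  -> R3 @ bar 2 tick 0 v(1, 2): D5 above G4
  -> R4 @ bar 2 tick 0 v(0, 1): A3/D5 P4 untreated
  -> R4 @ bar 2 tick 0 v(0, 2): A3/G4 m7 untreated
  -> R3 @ bar 2 tick 1 v(1, 2): D5 above G4
  -> R3 @ bar 2 tick 2 v(1, 2): D5 above G4
  -> R3 @ bar 2 tick 3 v(1, 2): D5 above G4
  -> R4 @ bar 3 tick 0 v(0, 1): B3/E4 P4 untreated
  -> R7 @ bar 3 tick 0 v(1,): D5->E4 leap 10st
  -> R4 @ bar 4 tick 0 v(0, 1): G3/A3 M2 untreated
  -> R4 @ bar 4 tick 0 v(0, 2): G3/F4 m7 untreated
  -> R2 @ bar 6 tick 0 v(1, 2): C4/A4 M6 -> G4/D5 P5 similar
  -> R7 @ bar 6 tick 0 v(0,): F3->B3 leap 6st
  -> R1 @ bar 7 tick 0 v(1, 2): G4/D5 P5 -> A4/E5 P5 similar

(1, 0, R4, (0, 1))
(1, 0, R4, (0, 2))
(2, 0, R3, (1, 2))
(2, 0, R4, (0, 1))
(2, 0, R4, (0, 2))
(2, 1, R3, (1, 2))
(2, 2, R3, (1, 2))
(2, 3, R3, (1, 2))
(3, 0, R4, (0, 1))
(3, 0, R7, (1,))
(4, 0, R4, (0, 1))
(4, 0, R4, (0, 2))
(6, 0, R2, (1, 2))
(6, 0, R7, (0,))
(7, 0, R1, (1, 2))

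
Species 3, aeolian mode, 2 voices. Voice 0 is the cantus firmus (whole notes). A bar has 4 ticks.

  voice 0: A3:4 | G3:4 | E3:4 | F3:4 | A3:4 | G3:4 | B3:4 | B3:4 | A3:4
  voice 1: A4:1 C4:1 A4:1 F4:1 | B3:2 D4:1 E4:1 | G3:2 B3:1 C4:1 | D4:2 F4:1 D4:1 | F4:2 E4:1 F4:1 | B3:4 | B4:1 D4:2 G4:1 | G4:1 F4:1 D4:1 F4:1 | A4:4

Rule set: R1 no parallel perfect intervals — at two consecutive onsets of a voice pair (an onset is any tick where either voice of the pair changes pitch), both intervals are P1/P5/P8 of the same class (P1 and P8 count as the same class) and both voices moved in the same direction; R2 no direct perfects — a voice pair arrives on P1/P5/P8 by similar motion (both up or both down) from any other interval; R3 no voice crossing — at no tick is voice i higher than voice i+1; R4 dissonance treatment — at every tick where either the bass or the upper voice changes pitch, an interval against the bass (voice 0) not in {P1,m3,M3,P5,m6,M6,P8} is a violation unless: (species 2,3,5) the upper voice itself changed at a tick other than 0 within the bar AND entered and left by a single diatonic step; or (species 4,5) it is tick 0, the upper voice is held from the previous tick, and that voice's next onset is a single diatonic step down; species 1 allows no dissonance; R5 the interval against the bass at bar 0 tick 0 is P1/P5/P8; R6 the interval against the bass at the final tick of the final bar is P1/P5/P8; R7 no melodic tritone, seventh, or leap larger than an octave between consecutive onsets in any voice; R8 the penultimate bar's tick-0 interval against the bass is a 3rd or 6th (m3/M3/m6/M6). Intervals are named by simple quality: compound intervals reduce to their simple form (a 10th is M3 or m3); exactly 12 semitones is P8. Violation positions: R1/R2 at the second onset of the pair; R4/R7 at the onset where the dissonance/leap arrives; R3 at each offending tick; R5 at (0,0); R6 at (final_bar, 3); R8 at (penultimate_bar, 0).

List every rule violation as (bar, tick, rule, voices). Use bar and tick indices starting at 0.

bar 0: v0=A3 v1=A4 downbeat P8
bar 1: v0=G3 v1=B3 downbeat M3
bar 2: v0=E3 v1=G3 downbeat m3
bar 3: v0=F3 v1=D4 downbeat M6
bar 4: v0=A3 v1=F4 downbeat m6
bar 5: v0=G3 v1=B3 downbeat M3
bar 6: v0=B3 v1=B4 downbeat P8
bar 7: v0=B3 v1=G4 downbeat m6
bar 8: v0=A3 v1=A4 downbeat P8
  -> R7 @ bar 1 tick 0 v(1,): F4->B3 leap 6st
  -> R7 @ bar 5 tick 0 v(1,): F4->B3 leap 6st
  -> R2 @ bar 6 tick 0 v(0, 1): G3/B3 M3 -> B3/B4 P8 similar
  -> R4 @ bar 7 tick 1 v(0, 1): B3/F4 TT untreated
  -> R4 @ bar 7 tick 3 v(0, 1): B3/F4 TT untreated

(1, 0, R7, (1,))
(5, 0, R7, (1,))
(6, 0, R2, (0, 1))
(7, 1, R4, (0, 1))
(7, 3, R4, (0, 1))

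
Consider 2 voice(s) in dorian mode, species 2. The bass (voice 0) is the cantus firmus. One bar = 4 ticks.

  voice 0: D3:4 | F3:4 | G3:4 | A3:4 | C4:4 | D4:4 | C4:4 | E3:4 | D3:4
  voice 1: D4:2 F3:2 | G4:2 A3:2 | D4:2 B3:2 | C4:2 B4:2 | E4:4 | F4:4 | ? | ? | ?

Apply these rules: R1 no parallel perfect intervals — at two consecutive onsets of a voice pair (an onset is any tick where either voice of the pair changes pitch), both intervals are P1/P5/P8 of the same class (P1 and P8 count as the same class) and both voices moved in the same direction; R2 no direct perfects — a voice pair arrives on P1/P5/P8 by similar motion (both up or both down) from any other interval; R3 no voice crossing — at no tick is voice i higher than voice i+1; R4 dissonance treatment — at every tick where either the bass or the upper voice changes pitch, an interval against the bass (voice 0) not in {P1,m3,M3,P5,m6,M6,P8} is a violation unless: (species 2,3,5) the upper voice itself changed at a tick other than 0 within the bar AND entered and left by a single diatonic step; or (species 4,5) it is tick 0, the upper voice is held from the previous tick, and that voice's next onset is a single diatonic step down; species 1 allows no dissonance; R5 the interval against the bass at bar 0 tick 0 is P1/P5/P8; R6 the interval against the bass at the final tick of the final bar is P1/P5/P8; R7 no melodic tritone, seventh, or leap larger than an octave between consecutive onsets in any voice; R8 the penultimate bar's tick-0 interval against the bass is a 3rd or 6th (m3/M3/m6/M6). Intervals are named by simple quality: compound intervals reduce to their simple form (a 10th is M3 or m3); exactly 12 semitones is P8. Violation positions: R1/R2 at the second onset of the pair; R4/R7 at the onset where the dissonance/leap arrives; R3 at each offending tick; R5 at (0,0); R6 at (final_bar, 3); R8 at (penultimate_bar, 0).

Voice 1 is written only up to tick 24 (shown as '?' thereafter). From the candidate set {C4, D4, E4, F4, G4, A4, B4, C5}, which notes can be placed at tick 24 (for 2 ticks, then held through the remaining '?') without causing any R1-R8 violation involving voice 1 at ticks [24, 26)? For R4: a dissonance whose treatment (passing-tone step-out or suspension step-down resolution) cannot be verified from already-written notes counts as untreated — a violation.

C4: violates R2
D4: violates R4
E4: legal
F4: violates R4
G4: legal
A4: legal
B4: violates R4,R7
C5: legal

{A4, C5, E4, G4}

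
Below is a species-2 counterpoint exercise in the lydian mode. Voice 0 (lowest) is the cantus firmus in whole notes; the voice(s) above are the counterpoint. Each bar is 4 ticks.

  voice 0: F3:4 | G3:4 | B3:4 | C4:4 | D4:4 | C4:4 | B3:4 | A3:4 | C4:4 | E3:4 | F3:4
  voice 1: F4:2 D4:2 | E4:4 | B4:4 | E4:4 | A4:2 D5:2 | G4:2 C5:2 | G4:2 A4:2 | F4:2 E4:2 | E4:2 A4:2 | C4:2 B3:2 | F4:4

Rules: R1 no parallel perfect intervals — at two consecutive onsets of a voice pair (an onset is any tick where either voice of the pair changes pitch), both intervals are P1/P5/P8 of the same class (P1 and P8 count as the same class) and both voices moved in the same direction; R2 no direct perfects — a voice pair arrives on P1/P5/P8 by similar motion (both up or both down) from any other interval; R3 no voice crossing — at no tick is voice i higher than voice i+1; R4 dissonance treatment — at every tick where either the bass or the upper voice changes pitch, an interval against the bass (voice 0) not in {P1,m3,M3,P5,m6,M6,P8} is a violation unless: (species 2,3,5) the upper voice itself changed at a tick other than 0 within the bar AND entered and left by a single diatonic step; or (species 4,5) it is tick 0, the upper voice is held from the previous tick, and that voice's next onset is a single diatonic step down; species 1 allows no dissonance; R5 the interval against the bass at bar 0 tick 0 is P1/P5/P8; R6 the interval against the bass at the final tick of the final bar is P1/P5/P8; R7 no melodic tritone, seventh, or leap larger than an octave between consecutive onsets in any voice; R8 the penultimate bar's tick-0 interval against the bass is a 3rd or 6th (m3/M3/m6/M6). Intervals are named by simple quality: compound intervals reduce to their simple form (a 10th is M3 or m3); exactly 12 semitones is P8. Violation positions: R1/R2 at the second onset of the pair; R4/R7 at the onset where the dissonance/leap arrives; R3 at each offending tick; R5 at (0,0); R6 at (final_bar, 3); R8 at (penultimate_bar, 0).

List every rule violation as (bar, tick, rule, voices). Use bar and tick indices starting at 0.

bar 0: v0=F3 v1=F4 downbeat P8
bar 1: v0=G3 v1=E4 downbeat M6
bar 2: v0=B3 v1=B4 downbeat P8
bar 3: v0=C4 v1=E4 downbeat M3
bar 4: v0=D4 v1=A4 downbeat P5
bar 5: v0=C4 v1=G4 downbeat P5
bar 6: v0=B3 v1=G4 downbeat m6
bar 7: v0=A3 v1=F4 downbeat m6
bar 8: v0=C4 v1=E4 downbeat M3
bar 9: v0=E3 v1=C4 downbeat m6
bar 10: v0=F3 v1=F4 downbeat P8
  -> R2 @ bar 2 tick 0 v(0, 1): G3/E4 M6 -> B3/B4 P8 similar
  -> R2 @ bar 4 tick 0 v(0, 1): C4/E4 M3 -> D4/A4 P5 similar
  -> R2 @ bar 5 tick 0 v(0, 1): D4/D5 P8 -> C4/G4 P5 similar
  -> R4 @ bar 6 tick 2 v(0, 1): B3/A4 m7 untreated
  -> R2 @ bar 10 tick 0 v(0, 1): E3/B3 P5 -> F3/F4 P8 similar
  -> R7 @ bar 10 tick 0 v(1,): B3->F4 leap 6st

(2, 0, R2, (0, 1))
(4, 0, R2, (0, 1))
(5, 0, R2, (0, 1))
(6, 2, R4, (0, 1))
(10, 0, R2, (0, 1))
(10, 0, R7, (1,))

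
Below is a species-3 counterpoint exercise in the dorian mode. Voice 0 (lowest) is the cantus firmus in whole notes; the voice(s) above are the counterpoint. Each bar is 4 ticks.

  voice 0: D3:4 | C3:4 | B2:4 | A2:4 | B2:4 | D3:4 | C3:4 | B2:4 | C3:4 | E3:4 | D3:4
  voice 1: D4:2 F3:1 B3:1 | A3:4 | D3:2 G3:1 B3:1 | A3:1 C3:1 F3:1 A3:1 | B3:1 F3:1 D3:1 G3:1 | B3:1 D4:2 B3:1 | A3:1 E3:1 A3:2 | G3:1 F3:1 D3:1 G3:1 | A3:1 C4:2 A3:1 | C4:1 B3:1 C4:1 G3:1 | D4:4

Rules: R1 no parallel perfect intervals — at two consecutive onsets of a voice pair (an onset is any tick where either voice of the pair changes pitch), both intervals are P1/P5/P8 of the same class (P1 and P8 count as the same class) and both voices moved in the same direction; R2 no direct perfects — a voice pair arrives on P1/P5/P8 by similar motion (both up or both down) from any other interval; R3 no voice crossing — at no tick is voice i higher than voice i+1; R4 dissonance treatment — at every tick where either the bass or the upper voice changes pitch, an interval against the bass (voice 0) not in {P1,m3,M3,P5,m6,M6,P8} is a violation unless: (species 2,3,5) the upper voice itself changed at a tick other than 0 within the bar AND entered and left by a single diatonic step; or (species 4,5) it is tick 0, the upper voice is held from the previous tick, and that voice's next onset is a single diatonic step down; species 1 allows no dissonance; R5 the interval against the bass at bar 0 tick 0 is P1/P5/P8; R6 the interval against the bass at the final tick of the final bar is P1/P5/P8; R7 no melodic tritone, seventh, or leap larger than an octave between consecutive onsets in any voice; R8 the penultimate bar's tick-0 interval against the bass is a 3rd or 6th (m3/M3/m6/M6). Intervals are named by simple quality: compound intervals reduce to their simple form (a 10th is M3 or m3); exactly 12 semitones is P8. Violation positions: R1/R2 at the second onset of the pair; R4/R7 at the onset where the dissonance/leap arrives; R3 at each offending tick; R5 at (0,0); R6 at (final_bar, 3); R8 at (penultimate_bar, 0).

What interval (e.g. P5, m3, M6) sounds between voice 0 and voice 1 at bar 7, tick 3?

voice 0=B2 voice 1=G3 -> m6

m6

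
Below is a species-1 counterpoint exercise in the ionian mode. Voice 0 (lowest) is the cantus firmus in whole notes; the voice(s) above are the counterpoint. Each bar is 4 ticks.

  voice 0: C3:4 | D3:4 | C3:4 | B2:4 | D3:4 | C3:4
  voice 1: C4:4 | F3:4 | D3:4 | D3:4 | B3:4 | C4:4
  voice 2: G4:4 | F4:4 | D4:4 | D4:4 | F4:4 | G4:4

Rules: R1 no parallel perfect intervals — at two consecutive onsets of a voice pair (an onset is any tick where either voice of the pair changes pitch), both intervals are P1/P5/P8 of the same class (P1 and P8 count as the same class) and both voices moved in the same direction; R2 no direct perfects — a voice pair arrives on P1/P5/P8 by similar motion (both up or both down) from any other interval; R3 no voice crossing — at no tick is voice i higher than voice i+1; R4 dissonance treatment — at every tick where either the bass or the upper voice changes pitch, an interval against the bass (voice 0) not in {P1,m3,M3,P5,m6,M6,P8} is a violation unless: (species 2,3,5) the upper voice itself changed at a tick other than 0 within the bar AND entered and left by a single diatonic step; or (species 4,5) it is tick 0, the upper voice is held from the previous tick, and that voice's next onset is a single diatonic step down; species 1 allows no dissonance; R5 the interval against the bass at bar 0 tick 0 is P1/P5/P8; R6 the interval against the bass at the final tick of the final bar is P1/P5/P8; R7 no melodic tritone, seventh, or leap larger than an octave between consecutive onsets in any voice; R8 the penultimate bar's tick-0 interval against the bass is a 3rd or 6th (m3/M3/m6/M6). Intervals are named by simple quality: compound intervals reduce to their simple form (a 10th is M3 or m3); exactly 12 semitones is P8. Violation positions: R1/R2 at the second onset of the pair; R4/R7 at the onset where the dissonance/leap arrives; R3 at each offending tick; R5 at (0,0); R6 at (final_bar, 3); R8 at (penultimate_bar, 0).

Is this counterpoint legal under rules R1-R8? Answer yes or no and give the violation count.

No (5 violations)

bar 0: v0=C3 v1=C4 v2=G4 (P5)
bar 1: v0=D3 v1=F3 v2=F4 (m3)
bar 2: v0=C3 v1=D3 v2=D4 (M2)
bar 3: v0=B2 v1=D3 v2=D4 (m3)
bar 4: v0=D3 v1=B3 v2=F4 (m3)
bar 5: v0=C3 v1=C4 v2=G4 (P5)
  R2 @ bar1.0: C4/G4 P5 -> F3/F4 P8 similar
  R1 @ bar2.0: F3/F4 P8 -> D3/D4 P8 similar
  R4 @ bar2.0: C3/D3 M2 untreated
  R4 @ bar2.0: C3/D4 M2 untreated
  R2 @ bar5.0: B3/F4 TT -> C4/G4 P5 similar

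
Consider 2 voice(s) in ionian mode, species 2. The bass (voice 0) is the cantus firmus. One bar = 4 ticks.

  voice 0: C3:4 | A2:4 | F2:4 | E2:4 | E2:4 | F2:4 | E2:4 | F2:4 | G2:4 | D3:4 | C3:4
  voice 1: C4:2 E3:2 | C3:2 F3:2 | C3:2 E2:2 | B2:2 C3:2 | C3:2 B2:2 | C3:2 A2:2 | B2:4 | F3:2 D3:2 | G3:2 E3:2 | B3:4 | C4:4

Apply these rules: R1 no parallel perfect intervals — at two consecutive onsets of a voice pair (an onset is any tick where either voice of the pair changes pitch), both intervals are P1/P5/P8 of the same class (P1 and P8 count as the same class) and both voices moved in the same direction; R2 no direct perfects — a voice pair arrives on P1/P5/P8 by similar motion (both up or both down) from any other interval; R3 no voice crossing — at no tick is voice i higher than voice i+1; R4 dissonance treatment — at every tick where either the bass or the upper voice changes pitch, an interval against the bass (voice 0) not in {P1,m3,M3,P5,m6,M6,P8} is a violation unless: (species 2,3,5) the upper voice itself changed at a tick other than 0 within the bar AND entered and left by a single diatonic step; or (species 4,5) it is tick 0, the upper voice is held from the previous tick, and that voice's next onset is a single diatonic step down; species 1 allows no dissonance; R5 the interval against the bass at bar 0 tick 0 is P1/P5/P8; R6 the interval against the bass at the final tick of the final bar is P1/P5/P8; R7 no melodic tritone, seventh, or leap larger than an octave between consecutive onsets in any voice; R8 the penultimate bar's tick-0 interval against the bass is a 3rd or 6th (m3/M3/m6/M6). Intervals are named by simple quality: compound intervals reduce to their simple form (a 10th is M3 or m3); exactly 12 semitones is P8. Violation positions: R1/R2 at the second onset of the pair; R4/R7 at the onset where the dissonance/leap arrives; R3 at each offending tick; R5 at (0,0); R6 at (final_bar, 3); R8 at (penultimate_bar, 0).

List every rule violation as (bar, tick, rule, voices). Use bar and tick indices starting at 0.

(2, 0, R2, (0, 1))
(2, 2, R3, (0, 1))
(2, 2, R4, (0, 1))
(2, 3, R3, (0, 1))
(5, 0, R1, (0, 1))
(7, 0, R2, (0, 1))
(7, 0, R7, (1,))
(8, 0, R2, (0, 1))

bar 0: v0=C3 v1=C4 downbeat P8
bar 1: v0=A2 v1=C3 downbeat m3
bar 2: v0=F2 v1=C3 downbeat P5
bar 3: v0=E2 v1=B2 downbeat P5
bar 4: v0=E2 v1=C3 downbeat m6
bar 5: v0=F2 v1=C3 downbeat P5
bar 6: v0=E2 v1=B2 downbeat P5
bar 7: v0=F2 v1=F3 downbeat P8
bar 8: v0=G2 v1=G3 downbeat P8
bar 9: v0=D3 v1=B3 downbeat M6
bar 10: v0=C3 v1=C4 downbeat P8
  -> R2 @ bar 2 tick 0 v(0, 1): A2/F3 m6 -> F2/C3 P5 similar
  -> R3 @ bar 2 tick 2 v(0, 1): F2 above E2
  -> R4 @ bar 2 tick 2 v(0, 1): F2/E2 m2 untreated
  -> R3 @ bar 2 tick 3 v(0, 1): F2 above E2
  -> R1 @ bar 5 tick 0 v(0, 1): E2/B2 P5 -> F2/C3 P5 similar
  -> R2 @ bar 7 tick 0 v(0, 1): E2/B2 P5 -> F2/F3 P8 similar
  -> R7 @ bar 7 tick 0 v(1,): B2->F3 leap 6st
  -> R2 @ bar 8 tick 0 v(0, 1): F2/D3 M6 -> G2/G3 P8 similar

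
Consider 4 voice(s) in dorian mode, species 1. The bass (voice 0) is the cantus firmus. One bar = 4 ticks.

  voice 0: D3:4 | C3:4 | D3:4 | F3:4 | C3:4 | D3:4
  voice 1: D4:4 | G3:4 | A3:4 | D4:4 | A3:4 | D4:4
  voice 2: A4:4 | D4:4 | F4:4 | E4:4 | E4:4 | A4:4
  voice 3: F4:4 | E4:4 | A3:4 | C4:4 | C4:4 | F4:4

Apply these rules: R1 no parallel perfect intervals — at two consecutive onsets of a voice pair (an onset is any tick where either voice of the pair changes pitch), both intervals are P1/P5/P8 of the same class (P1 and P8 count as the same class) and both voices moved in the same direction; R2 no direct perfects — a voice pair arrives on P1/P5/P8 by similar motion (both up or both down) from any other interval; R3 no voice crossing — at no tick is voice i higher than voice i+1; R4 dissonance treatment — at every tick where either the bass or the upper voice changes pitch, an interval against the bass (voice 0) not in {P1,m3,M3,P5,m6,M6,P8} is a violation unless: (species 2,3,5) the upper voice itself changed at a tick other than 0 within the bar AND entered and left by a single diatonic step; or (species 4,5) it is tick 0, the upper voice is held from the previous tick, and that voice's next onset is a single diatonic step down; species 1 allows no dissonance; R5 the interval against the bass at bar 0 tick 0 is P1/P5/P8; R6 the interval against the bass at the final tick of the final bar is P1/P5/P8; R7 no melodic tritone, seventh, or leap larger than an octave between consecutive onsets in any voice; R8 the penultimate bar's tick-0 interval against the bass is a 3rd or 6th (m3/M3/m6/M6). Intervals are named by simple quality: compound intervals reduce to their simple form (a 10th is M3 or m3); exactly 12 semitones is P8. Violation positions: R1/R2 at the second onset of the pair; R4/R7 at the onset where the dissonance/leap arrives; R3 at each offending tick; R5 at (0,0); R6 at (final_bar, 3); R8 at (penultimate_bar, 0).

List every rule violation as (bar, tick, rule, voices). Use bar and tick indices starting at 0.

bar 0: v0=D3 v1=D4 v2=A4 v3=F4 downbeat m3
bar 1: v0=C3 v1=G3 v2=D4 v3=E4 downbeat M3
bar 2: v0=D3 v1=A3 v2=F4 v3=A3 downbeat P5
bar 3: v0=F3 v1=D4 v2=E4 v3=C4 downbeat P5
bar 4: v0=C3 v1=A3 v2=E4 v3=C4 downbeat P8
bar 5: v0=D3 v1=D4 v2=A4 v3=F4 downbeat m3
  -> R3 @ bar 0 tick 0 v(2, 3): A4 above F4
  -> R5 @ bar 0 tick 0 v(0, 3): opens on m3
  -> R3 @ bar 0 tick 1 v(2, 3): A4 above F4
  -> R3 @ bar 0 tick 2 v(2, 3): A4 above F4
  -> R3 @ bar 0 tick 3 v(2, 3): A4 above F4
  -> R1 @ bar 1 tick 0 v(1, 2): D4/A4 P5 -> G3/D4 P5 similar
  -> R2 @ bar 1 tick 0 v(0, 1): D3/D4 P8 -> C3/G3 P5 similar
  -> R4 @ bar 1 tick 0 v(0, 2): C3/D4 M2 untreated
  -> R1 @ bar 2 tick 0 v(0, 1): C3/G3 P5 -> D3/A3 P5 similar
  -> R3 @ bar 2 tick 0 v(2, 3): F4 above A3
  -> R3 @ bar 2 tick 1 v(2, 3): F4 above A3
  -> R3 @ bar 2 tick 2 v(2, 3): F4 above A3
  -> R3 @ bar 2 tick 3 v(2, 3): F4 above A3
  -> R1 @ bar 3 tick 0 v(0, 3): D3/A3 P5 -> F3/C4 P5 similar
  -> R3 @ bar 3 tick 0 v(2, 3): E4 above C4
  -> R4 @ bar 3 tick 0 v(0, 2): F3/E4 M7 untreated
  -> R3 @ bar 3 tick 1 v(2, 3): E4 above C4
  -> R3 @ bar 3 tick 2 v(2, 3): E4 above C4
  -> R3 @ bar 3 tick 3 v(2, 3): E4 above C4
  -> R3 @ bar 4 tick 0 v(2, 3): E4 above C4
  -> R8 @ bar 4 tick 0 v(0, 3): penult P8 not 3rd/6th
  -> R3 @ bar 4 tick 1 v(2, 3): E4 above C4
  -> R3 @ bar 4 tick 2 v(2, 3): E4 above C4
  -> R3 @ bar 4 tick 3 v(2, 3): E4 above C4
  -> R1 @ bar 5 tick 0 v(1, 2): A3/E4 P5 -> D4/A4 P5 similar
  -> R2 @ bar 5 tick 0 v(0, 1): C3/A3 M6 -> D3/D4 P8 similar
  -> R2 @ bar 5 tick 0 v(0, 2): C3/E4 M3 -> D3/A4 P5 similar
  -> R3 @ bar 5 tick 0 v(2, 3): A4 above F4
  -> R3 @ bar 5 tick 1 v(2, 3): A4 above F4
  -> R3 @ bar 5 tick 2 v(2, 3): A4 above F4
  -> R3 @ bar 5 tick 3 v(2, 3): A4 above F4
  -> R6 @ bar 5 tick 3 v(0, 3): closes on m3

(0, 0, R3, (2, 3))
(0, 0, R5, (0, 3))
(0, 1, R3, (2, 3))
(0, 2, R3, (2, 3))
(0, 3, R3, (2, 3))
(1, 0, R1, (1, 2))
(1, 0, R2, (0, 1))
(1, 0, R4, (0, 2))
(2, 0, R1, (0, 1))
(2, 0, R3, (2, 3))
(2, 1, R3, (2, 3))
(2, 2, R3, (2, 3))
(2, 3, R3, (2, 3))
(3, 0, R1, (0, 3))
(3, 0, R3, (2, 3))
(3, 0, R4, (0, 2))
(3, 1, R3, (2, 3))
(3, 2, R3, (2, 3))
(3, 3, R3, (2, 3))
(4, 0, R3, (2, 3))
(4, 0, R8, (0, 3))
(4, 1, R3, (2, 3))
(4, 2, R3, (2, 3))
(4, 3, R3, (2, 3))
(5, 0, R1, (1, 2))
(5, 0, R2, (0, 1))
(5, 0, R2, (0, 2))
(5, 0, R3, (2, 3))
(5, 1, R3, (2, 3))
(5, 2, R3, (2, 3))
(5, 3, R3, (2, 3))
(5, 3, R6, (0, 3))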